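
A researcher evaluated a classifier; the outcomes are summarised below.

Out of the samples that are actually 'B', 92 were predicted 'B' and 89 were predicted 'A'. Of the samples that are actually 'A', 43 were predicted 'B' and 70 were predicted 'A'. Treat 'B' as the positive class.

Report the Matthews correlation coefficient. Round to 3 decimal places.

MCC = (TP·TN − FP·FN) / √((TP+FP)(TP+FN)(TN+FP)(TN+FN))
Numerator = 92·70 − 43·89 = 2613
Denominator = √(135·181·113·159) = √439023645 = 20952.8911
MCC = 2613 / 20952.8911 = 0.125

0.125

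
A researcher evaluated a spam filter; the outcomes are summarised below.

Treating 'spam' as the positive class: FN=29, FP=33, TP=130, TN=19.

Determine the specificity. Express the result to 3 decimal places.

0.365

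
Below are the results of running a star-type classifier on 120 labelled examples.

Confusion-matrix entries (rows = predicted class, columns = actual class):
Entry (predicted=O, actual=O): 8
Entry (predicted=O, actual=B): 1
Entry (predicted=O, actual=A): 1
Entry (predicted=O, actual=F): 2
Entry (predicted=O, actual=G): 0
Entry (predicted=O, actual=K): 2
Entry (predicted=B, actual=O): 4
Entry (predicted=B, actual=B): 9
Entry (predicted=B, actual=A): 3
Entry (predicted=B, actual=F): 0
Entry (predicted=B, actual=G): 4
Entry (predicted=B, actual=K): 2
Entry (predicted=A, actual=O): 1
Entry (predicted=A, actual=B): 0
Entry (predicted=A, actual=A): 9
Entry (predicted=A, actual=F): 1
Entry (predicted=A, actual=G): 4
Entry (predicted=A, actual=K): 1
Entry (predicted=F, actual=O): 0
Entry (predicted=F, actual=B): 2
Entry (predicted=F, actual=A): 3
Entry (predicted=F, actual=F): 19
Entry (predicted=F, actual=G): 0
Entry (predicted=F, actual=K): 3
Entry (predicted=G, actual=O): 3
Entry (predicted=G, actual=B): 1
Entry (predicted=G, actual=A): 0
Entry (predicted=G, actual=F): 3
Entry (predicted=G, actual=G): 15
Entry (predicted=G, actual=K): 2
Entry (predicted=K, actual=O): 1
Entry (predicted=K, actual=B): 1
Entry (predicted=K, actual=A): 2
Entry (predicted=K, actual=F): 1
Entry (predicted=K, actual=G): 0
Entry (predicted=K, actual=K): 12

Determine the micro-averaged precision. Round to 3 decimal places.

0.600

Micro-averaging pools counts across classes: ΣTP=72, ΣFP=48, ΣFN=48.
Micro-precision = TP/(TP+FP) on pooled counts = 0.600 (equals overall accuracy in single-label multiclass).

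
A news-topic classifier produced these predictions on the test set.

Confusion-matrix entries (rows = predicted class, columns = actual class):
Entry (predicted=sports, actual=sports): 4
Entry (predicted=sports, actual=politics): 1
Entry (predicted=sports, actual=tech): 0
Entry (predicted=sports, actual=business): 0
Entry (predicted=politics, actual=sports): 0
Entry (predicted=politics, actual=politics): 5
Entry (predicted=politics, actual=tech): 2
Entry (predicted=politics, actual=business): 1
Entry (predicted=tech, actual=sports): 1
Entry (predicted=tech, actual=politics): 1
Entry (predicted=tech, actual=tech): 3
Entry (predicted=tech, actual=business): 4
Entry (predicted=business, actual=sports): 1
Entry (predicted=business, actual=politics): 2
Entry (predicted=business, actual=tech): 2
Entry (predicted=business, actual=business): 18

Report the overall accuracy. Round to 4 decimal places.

Accuracy = trace / total = (4+5+3+18=30) / 45 = 30/45 = 0.6667

0.6667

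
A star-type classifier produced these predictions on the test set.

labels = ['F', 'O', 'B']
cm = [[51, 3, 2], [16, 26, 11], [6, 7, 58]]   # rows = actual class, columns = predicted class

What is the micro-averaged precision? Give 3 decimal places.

0.750

Micro-averaging pools counts across classes: ΣTP=135, ΣFP=45, ΣFN=45.
Micro-precision = TP/(TP+FP) on pooled counts = 0.750 (equals overall accuracy in single-label multiclass).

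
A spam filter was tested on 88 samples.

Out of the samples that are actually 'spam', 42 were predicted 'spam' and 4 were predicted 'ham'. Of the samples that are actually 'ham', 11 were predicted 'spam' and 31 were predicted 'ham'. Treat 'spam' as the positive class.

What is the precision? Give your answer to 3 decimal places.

Precision = TP/(TP+FP) = 42/(42+11) = 42/53 = 0.792

0.792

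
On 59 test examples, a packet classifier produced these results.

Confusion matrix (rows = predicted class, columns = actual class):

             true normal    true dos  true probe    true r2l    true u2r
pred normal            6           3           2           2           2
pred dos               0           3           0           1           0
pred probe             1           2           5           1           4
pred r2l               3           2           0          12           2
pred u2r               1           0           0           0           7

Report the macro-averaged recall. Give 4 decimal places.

Per-class recall (TP/(TP+FN)):
  normal: TP=6, FN=0+1+3+1=5 → 6/11 = 0.54545
  dos: TP=3, FN=3+2+2+0=7 → 3/10 = 0.30000
  probe: TP=5, FN=2+0+0+0=2 → 5/7 = 0.71429
  r2l: TP=12, FN=2+1+1+0=4 → 12/16 = 0.75000
  u2r: TP=7, FN=2+0+4+2=8 → 7/15 = 0.46667
Macro-recall = mean = (0.54545 + 0.30000 + 0.71429 + 0.75000 + 0.46667) / 5 = 0.5553

0.5553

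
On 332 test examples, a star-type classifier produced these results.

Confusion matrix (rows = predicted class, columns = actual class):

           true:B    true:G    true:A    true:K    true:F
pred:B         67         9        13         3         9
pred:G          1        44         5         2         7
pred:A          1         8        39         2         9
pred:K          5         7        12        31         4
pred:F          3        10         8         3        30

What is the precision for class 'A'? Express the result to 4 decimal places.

0.6610

Treat 'A' as positive and all other classes as negative.
precision = TP/(TP+FP).
A: TP=39, FP=1+8+2+9=20 → 39/59 = 0.66102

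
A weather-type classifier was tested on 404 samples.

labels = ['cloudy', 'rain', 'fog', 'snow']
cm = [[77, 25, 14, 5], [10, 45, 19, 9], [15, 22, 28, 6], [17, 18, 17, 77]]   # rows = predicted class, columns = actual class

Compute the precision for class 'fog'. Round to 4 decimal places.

0.3944

Treat 'fog' as positive and all other classes as negative.
precision = TP/(TP+FP).
fog: TP=28, FP=15+22+6=43 → 28/71 = 0.39437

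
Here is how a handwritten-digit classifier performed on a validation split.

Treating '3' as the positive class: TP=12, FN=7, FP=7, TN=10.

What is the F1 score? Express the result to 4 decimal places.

Precision = TP/(TP+FP) = 12/19 = 0.6316
Recall = TP/(TP+FN) = 12/19 = 0.6316
F1 = 2·TP/(2·TP+FP+FN) = 24/38 = 0.6316

0.6316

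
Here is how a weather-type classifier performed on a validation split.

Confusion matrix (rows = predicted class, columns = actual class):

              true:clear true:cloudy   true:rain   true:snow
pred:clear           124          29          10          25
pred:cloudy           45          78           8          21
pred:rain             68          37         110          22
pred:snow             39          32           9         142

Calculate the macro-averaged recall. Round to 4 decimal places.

Per-class recall (TP/(TP+FN)):
  clear: TP=124, FN=45+68+39=152 → 124/276 = 0.44928
  cloudy: TP=78, FN=29+37+32=98 → 78/176 = 0.44318
  rain: TP=110, FN=10+8+9=27 → 110/137 = 0.80292
  snow: TP=142, FN=25+21+22=68 → 142/210 = 0.67619
Macro-recall = mean = (0.44928 + 0.44318 + 0.80292 + 0.67619) / 4 = 0.5929

0.5929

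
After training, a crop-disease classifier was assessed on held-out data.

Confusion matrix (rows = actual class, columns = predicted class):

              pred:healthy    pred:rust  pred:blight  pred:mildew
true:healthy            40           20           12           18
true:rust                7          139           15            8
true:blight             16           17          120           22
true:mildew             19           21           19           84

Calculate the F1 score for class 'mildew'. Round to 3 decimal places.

F1 score = 2·TP/(2·TP+FP+FN).
mildew: TP=84, FP=18+8+22=48, FN=19+21+19=59 → 168/275 = 0.6109

0.611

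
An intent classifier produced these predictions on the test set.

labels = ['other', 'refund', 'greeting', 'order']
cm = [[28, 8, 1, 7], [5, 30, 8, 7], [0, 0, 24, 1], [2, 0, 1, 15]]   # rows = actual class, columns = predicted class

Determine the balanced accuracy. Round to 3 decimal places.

Balanced accuracy = mean of per-class recall.
  other: recall = 28/44 = 0.6364
  refund: recall = 30/50 = 0.6000
  greeting: recall = 24/25 = 0.9600
  order: recall = 15/18 = 0.8333
Mean = (0.6364 + 0.6000 + 0.9600 + 0.8333) / 4 = 0.757

0.757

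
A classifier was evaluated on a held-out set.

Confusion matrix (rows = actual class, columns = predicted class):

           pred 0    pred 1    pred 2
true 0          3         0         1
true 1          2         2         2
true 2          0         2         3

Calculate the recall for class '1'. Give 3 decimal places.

0.333

recall = TP/(TP+FN).
1: TP=2, FN=2+2=4 → 2/6 = 0.3333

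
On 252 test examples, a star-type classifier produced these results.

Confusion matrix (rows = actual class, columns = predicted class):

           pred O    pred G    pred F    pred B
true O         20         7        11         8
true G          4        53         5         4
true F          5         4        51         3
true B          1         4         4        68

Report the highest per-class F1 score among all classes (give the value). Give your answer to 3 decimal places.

0.850

Per-class F1 score (2·TP/(2·TP+FP+FN)):
  O: TP=20, FP=4+5+1=10, FN=7+11+8=26 → 40/76 = 0.5263
  G: TP=53, FP=7+4+4=15, FN=4+5+4=13 → 106/134 = 0.7910
  F: TP=51, FP=11+5+4=20, FN=5+4+3=12 → 102/134 = 0.7612
  B: TP=68, FP=8+4+3=15, FN=1+4+4=9 → 136/160 = 0.8500
Highest is class 'B' with F1 score = 0.850.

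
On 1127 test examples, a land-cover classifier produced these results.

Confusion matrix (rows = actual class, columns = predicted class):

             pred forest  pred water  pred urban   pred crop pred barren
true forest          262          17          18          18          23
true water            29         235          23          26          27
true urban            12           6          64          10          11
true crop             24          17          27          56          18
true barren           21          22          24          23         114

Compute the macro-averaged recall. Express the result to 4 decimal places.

Per-class recall (TP/(TP+FN)):
  forest: TP=262, FN=17+18+18+23=76 → 262/338 = 0.77515
  water: TP=235, FN=29+23+26+27=105 → 235/340 = 0.69118
  urban: TP=64, FN=12+6+10+11=39 → 64/103 = 0.62136
  crop: TP=56, FN=24+17+27+18=86 → 56/142 = 0.39437
  barren: TP=114, FN=21+22+24+23=90 → 114/204 = 0.55882
Macro-recall = mean = (0.77515 + 0.69118 + 0.62136 + 0.39437 + 0.55882) / 5 = 0.6082

0.6082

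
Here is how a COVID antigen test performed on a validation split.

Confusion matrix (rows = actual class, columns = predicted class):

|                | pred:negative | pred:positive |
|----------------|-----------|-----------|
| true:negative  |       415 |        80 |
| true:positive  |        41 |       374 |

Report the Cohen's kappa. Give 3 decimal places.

0.734

Observed agreement pₒ = trace/N = 789/910 = 0.8670
Expected agreement pₑ = Σ (rowᵢ·colᵢ)/N² = (495·456 + 415·454)/910² = 0.5001
κ = (pₒ − pₑ)/(1 − pₑ) = (0.8670 − 0.5001)/(1 − 0.5001) = 0.734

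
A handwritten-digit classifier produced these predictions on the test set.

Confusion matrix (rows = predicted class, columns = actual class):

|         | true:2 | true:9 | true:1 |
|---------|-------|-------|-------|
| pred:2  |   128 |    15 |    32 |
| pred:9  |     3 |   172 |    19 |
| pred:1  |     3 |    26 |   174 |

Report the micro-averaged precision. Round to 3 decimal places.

0.829

Micro-averaging pools counts across classes: ΣTP=474, ΣFP=98, ΣFN=98.
Micro-precision = TP/(TP+FP) on pooled counts = 0.829 (equals overall accuracy in single-label multiclass).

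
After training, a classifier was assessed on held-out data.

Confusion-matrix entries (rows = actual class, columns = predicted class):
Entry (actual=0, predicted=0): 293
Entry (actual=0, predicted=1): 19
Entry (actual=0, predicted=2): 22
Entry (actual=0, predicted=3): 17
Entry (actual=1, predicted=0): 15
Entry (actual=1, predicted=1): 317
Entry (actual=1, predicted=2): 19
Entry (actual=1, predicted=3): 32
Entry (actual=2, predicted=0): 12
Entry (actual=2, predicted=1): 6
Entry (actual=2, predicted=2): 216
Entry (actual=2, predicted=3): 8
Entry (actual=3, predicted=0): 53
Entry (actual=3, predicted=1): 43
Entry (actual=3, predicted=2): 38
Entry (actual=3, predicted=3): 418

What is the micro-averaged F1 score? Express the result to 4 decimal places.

Micro-averaging pools counts across classes: ΣTP=1244, ΣFP=284, ΣFN=284.
Micro-F1 score = 2·TP/(2·TP+FP+FN) on pooled counts = 0.8141 (equals overall accuracy in single-label multiclass).

0.8141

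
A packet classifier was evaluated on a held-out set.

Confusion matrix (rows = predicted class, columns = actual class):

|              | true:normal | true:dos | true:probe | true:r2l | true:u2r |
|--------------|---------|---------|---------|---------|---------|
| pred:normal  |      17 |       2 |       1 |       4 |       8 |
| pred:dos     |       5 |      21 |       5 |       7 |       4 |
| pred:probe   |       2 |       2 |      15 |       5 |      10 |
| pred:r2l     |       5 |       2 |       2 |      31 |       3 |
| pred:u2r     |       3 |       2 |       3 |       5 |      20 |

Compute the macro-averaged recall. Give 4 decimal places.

0.5746

Per-class recall (TP/(TP+FN)):
  normal: TP=17, FN=5+2+5+3=15 → 17/32 = 0.53125
  dos: TP=21, FN=2+2+2+2=8 → 21/29 = 0.72414
  probe: TP=15, FN=1+5+2+3=11 → 15/26 = 0.57692
  r2l: TP=31, FN=4+7+5+5=21 → 31/52 = 0.59615
  u2r: TP=20, FN=8+4+10+3=25 → 20/45 = 0.44444
Macro-recall = mean = (0.53125 + 0.72414 + 0.57692 + 0.59615 + 0.44444) / 5 = 0.5746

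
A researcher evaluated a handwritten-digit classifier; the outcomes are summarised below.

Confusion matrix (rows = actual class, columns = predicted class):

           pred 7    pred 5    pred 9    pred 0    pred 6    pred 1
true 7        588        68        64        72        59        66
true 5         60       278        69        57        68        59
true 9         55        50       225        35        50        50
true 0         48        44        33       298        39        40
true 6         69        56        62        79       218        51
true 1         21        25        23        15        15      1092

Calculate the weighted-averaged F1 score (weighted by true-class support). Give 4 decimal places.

0.6359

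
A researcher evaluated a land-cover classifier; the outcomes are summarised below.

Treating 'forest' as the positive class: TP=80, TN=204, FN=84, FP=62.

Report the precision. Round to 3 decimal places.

0.563

Precision = TP/(TP+FP) = 80/(80+62) = 80/142 = 0.563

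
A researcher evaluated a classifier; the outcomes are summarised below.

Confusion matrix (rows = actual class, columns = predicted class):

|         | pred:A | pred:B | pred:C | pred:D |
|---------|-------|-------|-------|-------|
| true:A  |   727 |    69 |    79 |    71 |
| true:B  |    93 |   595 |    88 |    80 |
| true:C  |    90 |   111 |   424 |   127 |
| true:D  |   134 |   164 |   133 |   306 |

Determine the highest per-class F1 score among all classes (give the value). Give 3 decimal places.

0.731

Per-class F1 score (2·TP/(2·TP+FP+FN)):
  A: TP=727, FP=93+90+134=317, FN=69+79+71=219 → 1454/1990 = 0.7307
  B: TP=595, FP=69+111+164=344, FN=93+88+80=261 → 1190/1795 = 0.6630
  C: TP=424, FP=79+88+133=300, FN=90+111+127=328 → 848/1476 = 0.5745
  D: TP=306, FP=71+80+127=278, FN=134+164+133=431 → 612/1321 = 0.4633
Highest is class 'A' with F1 score = 0.731.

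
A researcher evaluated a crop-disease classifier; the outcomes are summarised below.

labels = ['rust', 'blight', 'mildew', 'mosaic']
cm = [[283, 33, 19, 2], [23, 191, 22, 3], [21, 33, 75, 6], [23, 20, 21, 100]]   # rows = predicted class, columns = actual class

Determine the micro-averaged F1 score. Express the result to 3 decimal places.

0.742

Micro-averaging pools counts across classes: ΣTP=649, ΣFP=226, ΣFN=226.
Micro-F1 score = 2·TP/(2·TP+FP+FN) on pooled counts = 0.742 (equals overall accuracy in single-label multiclass).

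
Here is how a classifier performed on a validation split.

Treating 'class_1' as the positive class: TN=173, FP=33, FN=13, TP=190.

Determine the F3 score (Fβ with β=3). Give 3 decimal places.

0.927

Fβ = (1+β²)·TP / ((1+β²)·TP + β²·FN + FP), with β²=9
= 10·190 / (10·190 + 9·13 + 33) = 0.927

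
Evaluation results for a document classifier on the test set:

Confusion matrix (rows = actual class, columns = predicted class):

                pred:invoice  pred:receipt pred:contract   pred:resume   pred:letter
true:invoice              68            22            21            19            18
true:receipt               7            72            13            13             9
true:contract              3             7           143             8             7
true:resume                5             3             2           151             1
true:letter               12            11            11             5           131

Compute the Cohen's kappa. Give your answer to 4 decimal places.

0.6748

Observed agreement pₒ = trace/N = 565/762 = 0.74147
Expected agreement pₑ = Σ (rowᵢ·colᵢ)/N² = (148·95 + 114·115 + 168·190 + 162·196 + 170·166)/762² = 0.20505
κ = (pₒ − pₑ)/(1 − pₑ) = (0.74147 − 0.20505)/(1 − 0.20505) = 0.6748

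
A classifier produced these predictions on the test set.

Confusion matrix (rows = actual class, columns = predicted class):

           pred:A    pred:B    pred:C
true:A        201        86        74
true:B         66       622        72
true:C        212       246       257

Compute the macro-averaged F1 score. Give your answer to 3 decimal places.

0.555

Per-class F1 score (2·TP/(2·TP+FP+FN)):
  A: TP=201, FP=66+212=278, FN=86+74=160 → 402/840 = 0.4786
  B: TP=622, FP=86+246=332, FN=66+72=138 → 1244/1714 = 0.7258
  C: TP=257, FP=74+72=146, FN=212+246=458 → 514/1118 = 0.4597
Macro-F1 score = mean = (0.4786 + 0.7258 + 0.4597) / 3 = 0.555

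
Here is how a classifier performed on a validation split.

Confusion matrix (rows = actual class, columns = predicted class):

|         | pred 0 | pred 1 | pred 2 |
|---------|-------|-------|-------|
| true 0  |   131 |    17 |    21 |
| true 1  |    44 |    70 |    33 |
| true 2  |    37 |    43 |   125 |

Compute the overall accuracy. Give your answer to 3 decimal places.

0.626

Accuracy = trace / total = (131+70+125=326) / 521 = 326/521 = 0.626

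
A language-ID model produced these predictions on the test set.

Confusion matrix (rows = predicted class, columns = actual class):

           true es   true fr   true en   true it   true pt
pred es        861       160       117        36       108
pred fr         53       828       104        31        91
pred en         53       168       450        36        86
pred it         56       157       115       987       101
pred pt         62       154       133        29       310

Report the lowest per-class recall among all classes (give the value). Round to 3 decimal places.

Per-class recall (TP/(TP+FN)):
  es: TP=861, FN=53+53+56+62=224 → 861/1085 = 0.7935
  fr: TP=828, FN=160+168+157+154=639 → 828/1467 = 0.5644
  en: TP=450, FN=117+104+115+133=469 → 450/919 = 0.4897
  it: TP=987, FN=36+31+36+29=132 → 987/1119 = 0.8820
  pt: TP=310, FN=108+91+86+101=386 → 310/696 = 0.4454
Lowest is class 'pt' with recall = 0.445.

0.445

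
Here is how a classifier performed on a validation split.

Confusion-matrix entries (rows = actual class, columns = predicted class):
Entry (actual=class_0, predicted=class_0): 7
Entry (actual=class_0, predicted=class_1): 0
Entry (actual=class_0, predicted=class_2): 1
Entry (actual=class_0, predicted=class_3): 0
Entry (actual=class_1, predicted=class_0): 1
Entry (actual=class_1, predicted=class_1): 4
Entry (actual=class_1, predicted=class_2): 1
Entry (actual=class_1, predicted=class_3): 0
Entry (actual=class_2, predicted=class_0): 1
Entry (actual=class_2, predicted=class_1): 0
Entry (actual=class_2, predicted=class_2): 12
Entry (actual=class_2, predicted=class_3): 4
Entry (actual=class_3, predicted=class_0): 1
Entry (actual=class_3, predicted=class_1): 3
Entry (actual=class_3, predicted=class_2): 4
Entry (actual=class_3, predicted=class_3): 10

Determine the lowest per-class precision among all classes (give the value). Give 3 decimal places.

0.571

Per-class precision (TP/(TP+FP)):
  class_0: TP=7, FP=1+1+1=3 → 7/10 = 0.7000
  class_1: TP=4, FP=0+0+3=3 → 4/7 = 0.5714
  class_2: TP=12, FP=1+1+4=6 → 12/18 = 0.6667
  class_3: TP=10, FP=0+0+4=4 → 10/14 = 0.7143
Lowest is class 'class_1' with precision = 0.571.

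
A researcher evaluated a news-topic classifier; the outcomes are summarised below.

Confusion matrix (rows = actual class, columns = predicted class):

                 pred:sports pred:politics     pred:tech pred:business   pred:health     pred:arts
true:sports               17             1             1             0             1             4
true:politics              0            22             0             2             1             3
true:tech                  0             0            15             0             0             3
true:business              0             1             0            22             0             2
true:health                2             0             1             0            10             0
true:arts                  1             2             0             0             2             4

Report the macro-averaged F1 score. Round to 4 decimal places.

Per-class F1 score (2·TP/(2·TP+FP+FN)):
  sports: TP=17, FP=0+0+0+2+1=3, FN=1+1+0+1+4=7 → 34/44 = 0.77273
  politics: TP=22, FP=1+0+1+0+2=4, FN=0+0+2+1+3=6 → 44/54 = 0.81481
  tech: TP=15, FP=1+0+0+1+0=2, FN=0+0+0+0+3=3 → 30/35 = 0.85714
  business: TP=22, FP=0+2+0+0+0=2, FN=0+1+0+0+2=3 → 44/49 = 0.89796
  health: TP=10, FP=1+1+0+0+2=4, FN=2+0+1+0+0=3 → 20/27 = 0.74074
  arts: TP=4, FP=4+3+3+2+0=12, FN=1+2+0+0+2=5 → 8/25 = 0.32000
Macro-F1 score = mean = (0.77273 + 0.81481 + 0.85714 + 0.89796 + 0.74074 + 0.32000) / 6 = 0.7339

0.7339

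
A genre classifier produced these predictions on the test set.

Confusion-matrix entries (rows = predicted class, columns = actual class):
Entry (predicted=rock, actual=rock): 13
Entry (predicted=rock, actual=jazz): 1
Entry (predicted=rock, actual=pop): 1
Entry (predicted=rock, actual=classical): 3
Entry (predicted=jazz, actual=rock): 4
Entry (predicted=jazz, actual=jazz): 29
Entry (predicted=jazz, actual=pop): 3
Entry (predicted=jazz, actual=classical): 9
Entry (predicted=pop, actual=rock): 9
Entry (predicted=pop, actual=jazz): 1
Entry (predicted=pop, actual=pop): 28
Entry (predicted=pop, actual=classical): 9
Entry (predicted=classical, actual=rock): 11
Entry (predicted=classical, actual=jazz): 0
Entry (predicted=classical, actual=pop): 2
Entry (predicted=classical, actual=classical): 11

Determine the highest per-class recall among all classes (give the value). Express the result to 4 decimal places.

0.9355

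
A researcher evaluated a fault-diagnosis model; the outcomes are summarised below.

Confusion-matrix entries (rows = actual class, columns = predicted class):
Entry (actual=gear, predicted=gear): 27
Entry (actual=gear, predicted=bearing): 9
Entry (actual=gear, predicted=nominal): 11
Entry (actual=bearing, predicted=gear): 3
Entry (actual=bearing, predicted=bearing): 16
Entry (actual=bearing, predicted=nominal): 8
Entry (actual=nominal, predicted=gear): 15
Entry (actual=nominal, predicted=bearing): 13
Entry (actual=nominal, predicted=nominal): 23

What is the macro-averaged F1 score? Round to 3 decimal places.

0.525

Per-class F1 score (2·TP/(2·TP+FP+FN)):
  gear: TP=27, FP=3+15=18, FN=9+11=20 → 54/92 = 0.5870
  bearing: TP=16, FP=9+13=22, FN=3+8=11 → 32/65 = 0.4923
  nominal: TP=23, FP=11+8=19, FN=15+13=28 → 46/93 = 0.4946
Macro-F1 score = mean = (0.5870 + 0.4923 + 0.4946) / 3 = 0.525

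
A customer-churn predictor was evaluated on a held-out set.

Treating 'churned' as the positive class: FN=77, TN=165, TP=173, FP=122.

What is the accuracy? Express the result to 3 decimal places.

0.629

Accuracy = (TP+TN)/N = (173+165)/537 = 0.629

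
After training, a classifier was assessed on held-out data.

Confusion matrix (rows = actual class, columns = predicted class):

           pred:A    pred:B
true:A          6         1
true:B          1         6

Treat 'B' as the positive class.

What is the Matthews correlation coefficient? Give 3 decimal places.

0.714

MCC = (TP·TN − FP·FN) / √((TP+FP)(TP+FN)(TN+FP)(TN+FN))
Numerator = 6·6 − 1·1 = 35
Denominator = √(7·7·7·7) = √2401 = 49.0000
MCC = 35 / 49.0000 = 0.714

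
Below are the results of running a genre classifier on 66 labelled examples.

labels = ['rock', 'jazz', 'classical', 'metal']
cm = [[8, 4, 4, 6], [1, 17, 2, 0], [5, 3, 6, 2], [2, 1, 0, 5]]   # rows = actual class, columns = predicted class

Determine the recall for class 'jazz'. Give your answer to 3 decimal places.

0.850

recall = TP/(TP+FN).
jazz: TP=17, FN=1+2+0=3 → 17/20 = 0.8500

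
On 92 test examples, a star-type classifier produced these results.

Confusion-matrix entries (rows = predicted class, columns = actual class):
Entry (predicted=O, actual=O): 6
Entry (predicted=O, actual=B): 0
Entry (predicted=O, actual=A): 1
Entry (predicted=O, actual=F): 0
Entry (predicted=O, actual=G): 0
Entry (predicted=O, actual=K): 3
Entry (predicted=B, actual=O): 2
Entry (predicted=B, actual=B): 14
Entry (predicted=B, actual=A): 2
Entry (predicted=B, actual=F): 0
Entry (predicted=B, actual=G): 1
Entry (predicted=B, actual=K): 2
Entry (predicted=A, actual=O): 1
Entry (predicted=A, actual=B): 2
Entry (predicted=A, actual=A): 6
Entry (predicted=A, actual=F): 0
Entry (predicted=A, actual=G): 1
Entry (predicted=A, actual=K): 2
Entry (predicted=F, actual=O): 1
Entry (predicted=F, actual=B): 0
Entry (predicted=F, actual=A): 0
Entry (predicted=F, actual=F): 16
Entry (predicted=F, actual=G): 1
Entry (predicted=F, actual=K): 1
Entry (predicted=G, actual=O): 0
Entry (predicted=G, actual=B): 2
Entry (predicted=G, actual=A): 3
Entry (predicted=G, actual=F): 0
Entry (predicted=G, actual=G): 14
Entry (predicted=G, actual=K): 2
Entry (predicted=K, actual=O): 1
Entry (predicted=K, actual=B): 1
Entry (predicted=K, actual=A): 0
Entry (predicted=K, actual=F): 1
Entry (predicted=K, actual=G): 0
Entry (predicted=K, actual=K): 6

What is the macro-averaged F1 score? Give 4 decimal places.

Per-class F1 score (2·TP/(2·TP+FP+FN)):
  O: TP=6, FP=0+1+0+0+3=4, FN=2+1+1+0+1=5 → 12/21 = 0.57143
  B: TP=14, FP=2+2+0+1+2=7, FN=0+2+0+2+1=5 → 28/40 = 0.70000
  A: TP=6, FP=1+2+0+1+2=6, FN=1+2+0+3+0=6 → 12/24 = 0.50000
  F: TP=16, FP=1+0+0+1+1=3, FN=0+0+0+0+1=1 → 32/36 = 0.88889
  G: TP=14, FP=0+2+3+0+2=7, FN=0+1+1+1+0=3 → 28/38 = 0.73684
  K: TP=6, FP=1+1+0+1+0=3, FN=3+2+2+1+2=10 → 12/25 = 0.48000
Macro-F1 score = mean = (0.57143 + 0.70000 + 0.50000 + 0.88889 + 0.73684 + 0.48000) / 6 = 0.6462

0.6462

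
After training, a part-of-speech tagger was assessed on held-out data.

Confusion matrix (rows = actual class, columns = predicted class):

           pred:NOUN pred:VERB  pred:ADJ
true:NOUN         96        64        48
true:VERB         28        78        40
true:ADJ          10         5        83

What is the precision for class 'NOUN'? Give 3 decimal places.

0.716

Treat 'NOUN' as positive and all other classes as negative.
precision = TP/(TP+FP).
NOUN: TP=96, FP=28+10=38 → 96/134 = 0.7164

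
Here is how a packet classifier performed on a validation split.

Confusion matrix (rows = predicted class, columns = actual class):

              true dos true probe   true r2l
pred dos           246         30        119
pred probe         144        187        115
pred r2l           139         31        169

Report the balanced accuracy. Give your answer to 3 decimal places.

0.546

Balanced accuracy = mean of per-class recall.
  dos: recall = 246/529 = 0.4650
  probe: recall = 187/248 = 0.7540
  r2l: recall = 169/403 = 0.4194
Mean = (0.4650 + 0.7540 + 0.4194) / 3 = 0.546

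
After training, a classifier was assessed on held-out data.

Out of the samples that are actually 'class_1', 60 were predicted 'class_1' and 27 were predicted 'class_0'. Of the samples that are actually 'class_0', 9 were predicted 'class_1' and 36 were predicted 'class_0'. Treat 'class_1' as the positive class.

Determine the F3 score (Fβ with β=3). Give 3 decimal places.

0.704

Fβ = (1+β²)·TP / ((1+β²)·TP + β²·FN + FP), with β²=9
= 10·60 / (10·60 + 9·27 + 9) = 0.704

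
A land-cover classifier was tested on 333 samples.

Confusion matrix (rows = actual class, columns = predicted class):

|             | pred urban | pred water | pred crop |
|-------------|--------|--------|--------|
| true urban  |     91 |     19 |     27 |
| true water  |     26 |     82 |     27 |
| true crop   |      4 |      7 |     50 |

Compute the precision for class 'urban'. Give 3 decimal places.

0.752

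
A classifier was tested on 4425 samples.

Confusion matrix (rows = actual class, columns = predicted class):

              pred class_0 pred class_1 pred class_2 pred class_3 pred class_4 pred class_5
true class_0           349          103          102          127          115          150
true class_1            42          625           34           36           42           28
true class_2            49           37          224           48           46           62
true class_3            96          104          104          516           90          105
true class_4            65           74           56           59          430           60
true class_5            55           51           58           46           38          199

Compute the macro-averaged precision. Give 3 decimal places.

Per-class precision (TP/(TP+FP)):
  class_0: TP=349, FP=42+49+96+65+55=307 → 349/656 = 0.5320
  class_1: TP=625, FP=103+37+104+74+51=369 → 625/994 = 0.6288
  class_2: TP=224, FP=102+34+104+56+58=354 → 224/578 = 0.3875
  class_3: TP=516, FP=127+36+48+59+46=316 → 516/832 = 0.6202
  class_4: TP=430, FP=115+42+46+90+38=331 → 430/761 = 0.5650
  class_5: TP=199, FP=150+28+62+105+60=405 → 199/604 = 0.3295
Macro-precision = mean = (0.5320 + 0.6288 + 0.3875 + 0.6202 + 0.5650 + 0.3295) / 6 = 0.511

0.511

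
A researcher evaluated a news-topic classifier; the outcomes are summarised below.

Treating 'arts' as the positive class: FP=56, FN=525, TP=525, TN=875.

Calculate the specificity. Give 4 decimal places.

0.9398

Specificity = TN/(TN+FP) = 875/(875+56) = 0.9398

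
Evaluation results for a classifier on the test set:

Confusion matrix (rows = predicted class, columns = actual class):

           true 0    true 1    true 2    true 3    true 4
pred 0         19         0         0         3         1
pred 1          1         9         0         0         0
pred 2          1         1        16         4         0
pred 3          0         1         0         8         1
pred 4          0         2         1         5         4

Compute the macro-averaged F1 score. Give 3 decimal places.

Per-class F1 score (2·TP/(2·TP+FP+FN)):
  0: TP=19, FP=0+0+3+1=4, FN=1+1+0+0=2 → 38/44 = 0.8636
  1: TP=9, FP=1+0+0+0=1, FN=0+1+1+2=4 → 18/23 = 0.7826
  2: TP=16, FP=1+1+4+0=6, FN=0+0+0+1=1 → 32/39 = 0.8205
  3: TP=8, FP=0+1+0+1=2, FN=3+0+4+5=12 → 16/30 = 0.5333
  4: TP=4, FP=0+2+1+5=8, FN=1+0+0+1=2 → 8/18 = 0.4444
Macro-F1 score = mean = (0.8636 + 0.7826 + 0.8205 + 0.5333 + 0.4444) / 5 = 0.689

0.689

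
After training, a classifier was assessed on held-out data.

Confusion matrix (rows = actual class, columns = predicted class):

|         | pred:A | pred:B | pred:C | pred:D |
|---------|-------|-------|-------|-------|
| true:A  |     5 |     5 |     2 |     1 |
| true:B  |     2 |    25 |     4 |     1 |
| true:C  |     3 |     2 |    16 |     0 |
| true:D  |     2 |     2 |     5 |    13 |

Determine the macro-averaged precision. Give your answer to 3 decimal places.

0.653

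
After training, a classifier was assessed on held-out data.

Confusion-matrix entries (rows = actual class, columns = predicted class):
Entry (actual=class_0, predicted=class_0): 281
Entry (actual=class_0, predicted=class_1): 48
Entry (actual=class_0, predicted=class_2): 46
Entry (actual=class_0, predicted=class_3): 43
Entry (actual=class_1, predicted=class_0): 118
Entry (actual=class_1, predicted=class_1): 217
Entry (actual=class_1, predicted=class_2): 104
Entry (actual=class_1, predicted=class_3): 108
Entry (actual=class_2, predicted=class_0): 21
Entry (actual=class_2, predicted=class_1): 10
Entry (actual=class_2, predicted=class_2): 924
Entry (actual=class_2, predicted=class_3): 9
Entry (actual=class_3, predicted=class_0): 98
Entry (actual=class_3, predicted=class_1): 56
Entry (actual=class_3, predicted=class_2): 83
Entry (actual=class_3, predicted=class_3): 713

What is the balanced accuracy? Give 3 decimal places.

Balanced accuracy = mean of per-class recall.
  class_0: recall = 281/418 = 0.6722
  class_1: recall = 217/547 = 0.3967
  class_2: recall = 924/964 = 0.9585
  class_3: recall = 713/950 = 0.7505
Mean = (0.6722 + 0.3967 + 0.9585 + 0.7505) / 4 = 0.694

0.694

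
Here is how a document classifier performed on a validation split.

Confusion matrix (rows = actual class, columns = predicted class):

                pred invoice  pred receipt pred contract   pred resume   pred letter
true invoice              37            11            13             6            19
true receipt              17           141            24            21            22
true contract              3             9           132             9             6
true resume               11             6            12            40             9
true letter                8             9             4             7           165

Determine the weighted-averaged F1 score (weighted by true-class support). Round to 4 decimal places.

Per-class F1 score (2·TP/(2·TP+FP+FN)):
  invoice: TP=37, FP=17+3+11+8=39, FN=11+13+6+19=49 → 74/162 = 0.45679
  receipt: TP=141, FP=11+9+6+9=35, FN=17+24+21+22=84 → 282/401 = 0.70324
  contract: TP=132, FP=13+24+12+4=53, FN=3+9+9+6=27 → 264/344 = 0.76744
  resume: TP=40, FP=6+21+9+7=43, FN=11+6+12+9=38 → 80/161 = 0.49689
  letter: TP=165, FP=19+22+6+9=56, FN=8+9+4+7=28 → 330/414 = 0.79710
Weighted-F1 score = Σ (supportᵢ/N)·F1 scoreᵢ with N=741: (86/741)·0.45679 + (225/741)·0.70324 + (159/741)·0.76744 + (78/741)·0.49689 + (193/741)·0.79710 = 0.6911

0.6911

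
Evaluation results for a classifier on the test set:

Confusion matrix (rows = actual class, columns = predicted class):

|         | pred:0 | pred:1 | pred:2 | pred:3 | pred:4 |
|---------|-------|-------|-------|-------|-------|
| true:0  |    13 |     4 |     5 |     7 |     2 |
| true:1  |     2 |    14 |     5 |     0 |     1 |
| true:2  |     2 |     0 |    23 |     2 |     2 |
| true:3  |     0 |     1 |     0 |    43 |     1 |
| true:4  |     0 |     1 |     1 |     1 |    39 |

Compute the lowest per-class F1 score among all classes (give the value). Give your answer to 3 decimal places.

Per-class F1 score (2·TP/(2·TP+FP+FN)):
  0: TP=13, FP=2+2+0+0=4, FN=4+5+7+2=18 → 26/48 = 0.5417
  1: TP=14, FP=4+0+1+1=6, FN=2+5+0+1=8 → 28/42 = 0.6667
  2: TP=23, FP=5+5+0+1=11, FN=2+0+2+2=6 → 46/63 = 0.7302
  3: TP=43, FP=7+0+2+1=10, FN=0+1+0+1=2 → 86/98 = 0.8776
  4: TP=39, FP=2+1+2+1=6, FN=0+1+1+1=3 → 78/87 = 0.8966
Lowest is class '0' with F1 score = 0.542.

0.542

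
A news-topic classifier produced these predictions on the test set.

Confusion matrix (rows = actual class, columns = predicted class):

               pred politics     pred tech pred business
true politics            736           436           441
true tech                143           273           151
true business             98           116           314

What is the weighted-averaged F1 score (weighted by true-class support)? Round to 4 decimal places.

0.5060

Per-class F1 score (2·TP/(2·TP+FP+FN)):
  politics: TP=736, FP=143+98=241, FN=436+441=877 → 1472/2590 = 0.56834
  tech: TP=273, FP=436+116=552, FN=143+151=294 → 546/1392 = 0.39224
  business: TP=314, FP=441+151=592, FN=98+116=214 → 628/1434 = 0.43794
Weighted-F1 score = Σ (supportᵢ/N)·F1 scoreᵢ with N=2708: (1613/2708)·0.56834 + (567/2708)·0.39224 + (528/2708)·0.43794 = 0.5060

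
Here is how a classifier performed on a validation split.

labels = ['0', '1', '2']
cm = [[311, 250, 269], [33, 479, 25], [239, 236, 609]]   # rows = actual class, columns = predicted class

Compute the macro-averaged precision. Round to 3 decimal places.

Per-class precision (TP/(TP+FP)):
  0: TP=311, FP=33+239=272 → 311/583 = 0.5334
  1: TP=479, FP=250+236=486 → 479/965 = 0.4964
  2: TP=609, FP=269+25=294 → 609/903 = 0.6744
Macro-precision = mean = (0.5334 + 0.4964 + 0.6744) / 3 = 0.568

0.568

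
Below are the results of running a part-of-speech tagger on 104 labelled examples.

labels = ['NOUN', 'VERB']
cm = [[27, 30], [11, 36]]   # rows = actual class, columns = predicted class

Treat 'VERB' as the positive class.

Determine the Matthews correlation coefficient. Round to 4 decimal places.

MCC = (TP·TN − FP·FN) / √((TP+FP)(TP+FN)(TN+FP)(TN+FN))
Numerator = 36·27 − 30·11 = 642
Denominator = √(66·47·57·38) = √6718932 = 2592.0903
MCC = 642 / 2592.0903 = 0.2477

0.2477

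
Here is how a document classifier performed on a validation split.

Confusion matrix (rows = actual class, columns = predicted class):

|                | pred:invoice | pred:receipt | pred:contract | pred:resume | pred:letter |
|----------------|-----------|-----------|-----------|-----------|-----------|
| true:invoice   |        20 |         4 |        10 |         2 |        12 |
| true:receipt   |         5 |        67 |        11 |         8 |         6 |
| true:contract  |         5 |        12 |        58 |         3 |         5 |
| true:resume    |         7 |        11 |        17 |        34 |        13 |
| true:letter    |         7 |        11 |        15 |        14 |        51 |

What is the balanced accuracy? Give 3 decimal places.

0.548

Balanced accuracy = mean of per-class recall.
  invoice: recall = 20/48 = 0.4167
  receipt: recall = 67/97 = 0.6907
  contract: recall = 58/83 = 0.6988
  resume: recall = 34/82 = 0.4146
  letter: recall = 51/98 = 0.5204
Mean = (0.4167 + 0.6907 + 0.6988 + 0.4146 + 0.5204) / 5 = 0.548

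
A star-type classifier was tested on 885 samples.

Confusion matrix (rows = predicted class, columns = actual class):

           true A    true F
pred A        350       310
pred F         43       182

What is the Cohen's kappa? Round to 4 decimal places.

0.2438

Observed agreement pₒ = trace/N = 532/885 = 0.60113
Expected agreement pₑ = Σ (rowᵢ·colᵢ)/N² = (393·660 + 492·225)/885² = 0.47251
κ = (pₒ − pₑ)/(1 − pₑ) = (0.60113 − 0.47251)/(1 − 0.47251) = 0.2438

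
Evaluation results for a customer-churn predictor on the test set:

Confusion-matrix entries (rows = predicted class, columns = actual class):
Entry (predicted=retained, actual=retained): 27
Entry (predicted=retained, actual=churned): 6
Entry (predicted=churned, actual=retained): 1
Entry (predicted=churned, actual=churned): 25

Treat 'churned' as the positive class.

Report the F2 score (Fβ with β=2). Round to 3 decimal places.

0.833

Fβ = (1+β²)·TP / ((1+β²)·TP + β²·FN + FP), with β²=4
= 5·25 / (5·25 + 4·6 + 1) = 0.833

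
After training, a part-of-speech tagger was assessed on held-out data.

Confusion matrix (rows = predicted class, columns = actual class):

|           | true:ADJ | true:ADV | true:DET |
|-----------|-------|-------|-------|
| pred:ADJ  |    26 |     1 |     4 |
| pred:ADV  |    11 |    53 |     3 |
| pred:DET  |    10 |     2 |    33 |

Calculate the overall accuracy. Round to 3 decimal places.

Accuracy = trace / total = (26+53+33=112) / 143 = 112/143 = 0.783

0.783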